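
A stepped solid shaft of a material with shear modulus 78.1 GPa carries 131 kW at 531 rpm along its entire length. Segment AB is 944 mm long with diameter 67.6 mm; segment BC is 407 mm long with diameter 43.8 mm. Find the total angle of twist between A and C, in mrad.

ω = 2π·531/60 = 55.61 rad/s, so T = P/ω = 131×10³ / 55.61 = 2356 N·m.
J_AB = π(0.0676)⁴/32 = 2.05×10^-6 m⁴; J_BC = π(0.0438)⁴/32 = 3.61×10^-7 m⁴.
θ = (T/G)·Σ L_i/J_i = (2356/78.1×10⁹)·(0.944/2.05×10^-6 + 0.407/3.61×10^-7) = 0.04787 rad.

47.9 mrad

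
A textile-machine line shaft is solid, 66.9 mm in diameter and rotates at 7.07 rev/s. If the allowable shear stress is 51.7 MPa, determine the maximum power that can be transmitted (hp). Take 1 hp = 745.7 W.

181 hp

J = πd⁴/32 = π(0.0669)⁴/32 = 1.967×10^-6 m⁴.
T_max = τ_allow·J/r = 5.17×10^7 × 1.967×10^-6 / 0.0335 = 3039 N·m.
ω = 2π·7.07 = 44.42 rad/s, so P_max = T_max·ω = 1.350×10^5 W.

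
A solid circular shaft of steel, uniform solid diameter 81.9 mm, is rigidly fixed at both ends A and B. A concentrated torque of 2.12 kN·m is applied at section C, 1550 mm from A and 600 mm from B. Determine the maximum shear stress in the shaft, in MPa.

14.2 MPa

With uniform GJ and both ends fixed, compatibility θ_AC = θ_CB gives T_A·a = T_B·b, together with T_A + T_B = T₀.
T_A = T₀·b/(a+b) = 2120·600/2150 = 591.6 N·m; T_B = 1528 N·m.
τ in each portion: τ_AC = 5.48×10^6 Pa, τ_CB = 1.42×10^7 Pa; maximum is in CB.
τ_max = T_CB·r/J = 1528·0.0410/4.42×10^-6 = 1.417×10^7 Pa.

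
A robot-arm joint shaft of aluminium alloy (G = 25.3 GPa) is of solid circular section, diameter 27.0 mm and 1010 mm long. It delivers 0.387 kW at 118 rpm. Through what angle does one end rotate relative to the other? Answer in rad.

0.0240 rad

ω = 2π·118/60 = 12.36 rad/s, so T = P/ω = 0.387×10³ / 12.36 = 31.32 N·m.
J = πd⁴/32 = π(0.0270)⁴/32 = 5.217×10^-8 m⁴.
θ = T·L/(G·J) = 31.32 × 1.01 / (25.3×10⁹ × 5.217×10^-8) = 0.02396 rad.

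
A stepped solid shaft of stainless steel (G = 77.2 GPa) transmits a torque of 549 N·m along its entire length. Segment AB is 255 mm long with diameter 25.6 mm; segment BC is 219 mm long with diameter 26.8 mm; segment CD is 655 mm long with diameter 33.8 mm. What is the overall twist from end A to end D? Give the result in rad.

0.110 rad

J_AB = π(0.0256)⁴/32 = 4.22×10^-8 m⁴; J_BC = π(0.0268)⁴/32 = 5.06×10^-8 m⁴; J_CD = π(0.0338)⁴/32 = 1.28×10^-7 m⁴.
θ = (T/G)·Σ L_i/J_i = (549.0/77.2×10⁹)·(0.255/4.22×10^-8 + 0.219/5.06×10^-8 + 0.655/1.28×10^-7) = 0.1101 rad.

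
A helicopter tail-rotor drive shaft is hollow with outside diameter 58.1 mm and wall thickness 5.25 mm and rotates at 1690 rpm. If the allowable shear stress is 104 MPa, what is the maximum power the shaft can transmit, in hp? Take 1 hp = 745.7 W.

J = π(d_o⁴ − d_i⁴)/32 = π(0.0581⁴ − 0.0476⁴)/32 = 6.147×10^-7 m⁴.
T_max = τ_allow·J/r = 1.04×10^8 × 6.147×10^-7 / 0.0290 = 2201 N·m.
ω = 2π·1690/60 = 177.0 rad/s, so P_max = T_max·ω = 3.894×10^5 W.

522 hp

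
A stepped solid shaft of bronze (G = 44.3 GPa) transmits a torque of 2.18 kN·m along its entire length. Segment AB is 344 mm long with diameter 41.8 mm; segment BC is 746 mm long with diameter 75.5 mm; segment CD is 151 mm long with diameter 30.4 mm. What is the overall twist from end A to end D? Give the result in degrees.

J_AB = π(0.0418)⁴/32 = 3.00×10^-7 m⁴; J_BC = π(0.0755)⁴/32 = 3.19×10^-6 m⁴; J_CD = π(0.0304)⁴/32 = 8.38×10^-8 m⁴.
θ = (T/G)·Σ L_i/J_i = (2180/44.3×10⁹)·(0.344/3.00×10^-7 + 0.746/3.19×10^-6 + 0.151/8.38×10^-8) = 0.1566 rad.

8.97°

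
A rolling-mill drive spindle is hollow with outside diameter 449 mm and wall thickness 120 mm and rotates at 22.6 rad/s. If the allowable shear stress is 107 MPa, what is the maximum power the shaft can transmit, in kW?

J = π(d_o⁴ − d_i⁴)/32 = π(0.449⁴ − 0.209⁴)/32 = 3.803×10^-3 m⁴.
T_max = τ_allow·J/r = 1.07×10^8 × 3.803×10^-3 / 0.225 = 1.812e6 N·m.
ω = 22.6 rad/s, so P_max = T_max·ω = 4.096×10^7 W.

41000 kW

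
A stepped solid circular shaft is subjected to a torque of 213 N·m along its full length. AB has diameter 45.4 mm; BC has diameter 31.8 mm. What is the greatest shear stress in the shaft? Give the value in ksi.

4.89 ksi

Under the same torque, τ_max = 16T/(πd³) is largest where d is smallest — segment BC (d = 31.8 mm).
τ_max = 16·213.0/(π·(0.0318)³) = 3.373×10^7 Pa.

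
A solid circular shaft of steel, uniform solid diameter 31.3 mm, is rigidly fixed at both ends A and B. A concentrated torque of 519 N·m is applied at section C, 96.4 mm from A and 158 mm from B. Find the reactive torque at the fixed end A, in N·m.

322 N·m

With uniform GJ and both ends fixed, compatibility θ_AC = θ_CB gives T_A·a = T_B·b, together with T_A + T_B = T₀.
T_A = T₀·b/(a+b) = 519.0·158/254.4 = 322.3 N·m; T_B = 196.7 N·m.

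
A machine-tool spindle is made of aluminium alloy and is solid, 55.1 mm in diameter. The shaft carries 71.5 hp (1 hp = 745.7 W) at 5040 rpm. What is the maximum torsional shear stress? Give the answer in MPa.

ω = 2π·5040/60 = 527.8 rad/s, so T = P/ω = 71.5×745.7 / 527.8 = 101.0 N·m.
J = πd⁴/32 = π(0.0551)⁴/32 = 9.049×10^-7 m⁴.
τ_max = T·r/J = 101.0 × 0.0276 / 9.049×10^-7 = 3.076×10^6 Pa.

3.08 MPa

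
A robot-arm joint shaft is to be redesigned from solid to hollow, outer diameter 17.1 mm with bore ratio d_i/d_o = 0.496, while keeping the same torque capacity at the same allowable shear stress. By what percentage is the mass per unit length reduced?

21.4 %

Equal τ_max and T ⇒ the solid shaft needs d_s³ = d_o³(1−k⁴), so d_s = 17.1·(1−0.496⁴)^(1/3) = 16.75 mm.
Area ratio A_h/A_s = d_o²(1−k²)/d_s² = (1−k²)/(1−k⁴)^(2/3) = 0.7860.
Mass saving = 1 − 0.7860 = 21.4 %.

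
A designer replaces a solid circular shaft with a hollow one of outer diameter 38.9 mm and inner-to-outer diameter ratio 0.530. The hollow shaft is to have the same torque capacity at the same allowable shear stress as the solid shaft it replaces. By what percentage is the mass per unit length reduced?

24.0 %

Equal τ_max and T ⇒ the solid shaft needs d_s³ = d_o³(1−k⁴), so d_s = 38.9·(1−0.530⁴)^(1/3) = 37.85 mm.
Area ratio A_h/A_s = d_o²(1−k²)/d_s² = (1−k²)/(1−k⁴)^(2/3) = 0.7596.
Mass saving = 1 − 0.7596 = 24.0 %.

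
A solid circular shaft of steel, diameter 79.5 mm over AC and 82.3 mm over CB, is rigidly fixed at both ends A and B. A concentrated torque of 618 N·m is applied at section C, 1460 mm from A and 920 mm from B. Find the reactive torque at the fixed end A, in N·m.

Compatibility: T_A·a/J_AC = T_B·b/J_CB with T_A + T_B = T₀.
J_AC = 3.92×10^-6 m⁴, J_CB = 4.50×10^-6 m⁴, so T_A = T₀·(J_AC/a)/((J_AC/a)+(J_CB/b)) = 218.9 N·m, T_B = 399.1 N·m.

219 N·m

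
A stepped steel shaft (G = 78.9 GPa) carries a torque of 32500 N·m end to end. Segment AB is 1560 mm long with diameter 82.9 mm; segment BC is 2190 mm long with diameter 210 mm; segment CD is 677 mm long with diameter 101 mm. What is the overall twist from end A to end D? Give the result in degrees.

J_AB = π(0.0829)⁴/32 = 4.64×10^-6 m⁴; J_BC = π(0.210)⁴/32 = 1.91×10^-4 m⁴; J_CD = π(0.101)⁴/32 = 1.02×10^-5 m⁴.
θ = (T/G)·Σ L_i/J_i = (32500/78.9×10⁹)·(1.56/4.64×10^-6 + 2.19/1.91×10^-4 + 0.677/1.02×10^-5) = 0.1706 rad.

9.77°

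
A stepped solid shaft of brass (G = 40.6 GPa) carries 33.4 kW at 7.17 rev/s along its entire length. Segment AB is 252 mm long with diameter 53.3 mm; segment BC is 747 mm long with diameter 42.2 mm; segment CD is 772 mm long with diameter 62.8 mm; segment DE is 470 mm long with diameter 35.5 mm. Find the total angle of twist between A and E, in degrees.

ω = 2π·7.17 = 45.05 rad/s, so T = P/ω = 33.4×10³ / 45.05 = 741.4 N·m.
J_AB = π(0.0533)⁴/32 = 7.92×10^-7 m⁴; J_BC = π(0.0422)⁴/32 = 3.11×10^-7 m⁴; J_CD = π(0.0628)⁴/32 = 1.53×10^-6 m⁴; J_DE = π(0.0355)⁴/32 = 1.56×10^-7 m⁴.
θ = (T/G)·Σ L_i/J_i = (741.4/40.6×10⁹)·(0.252/7.92×10^-7 + 0.747/3.11×10^-7 + 0.772/1.53×10^-6 + 0.470/1.56×10^-7) = 0.1139 rad.

6.53°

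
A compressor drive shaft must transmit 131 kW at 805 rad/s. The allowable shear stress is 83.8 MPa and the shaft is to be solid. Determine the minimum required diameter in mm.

21.5 mm

ω = 805 rad/s, so T = P/ω = 131×10³ / 805.0 = 162.7 N·m.
For a solid shaft τ_max = 16T/(πd³), so d = (16T/(π τ_allow))^(1/3) = (16·162.7/(π·8.38×10^7))^(1/3) = 0.02147 m.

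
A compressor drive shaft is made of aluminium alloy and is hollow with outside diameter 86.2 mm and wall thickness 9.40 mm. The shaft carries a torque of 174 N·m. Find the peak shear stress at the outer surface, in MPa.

J = π(d_o⁴ − d_i⁴)/32 = π(0.0862⁴ − 0.0674⁴)/32 = 3.394×10^-6 m⁴.
τ_max = T·r/J = 174.0 × 0.0431 / 3.394×10^-6 = 2.209×10^6 Pa.

2.21 MPa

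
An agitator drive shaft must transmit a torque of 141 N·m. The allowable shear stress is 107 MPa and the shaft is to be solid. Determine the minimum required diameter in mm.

For a solid shaft τ_max = 16T/(πd³), so d = (16T/(π τ_allow))^(1/3) = (16·141.0/(π·1.07×10^8))^(1/3) = 0.01886 m.

18.9 mm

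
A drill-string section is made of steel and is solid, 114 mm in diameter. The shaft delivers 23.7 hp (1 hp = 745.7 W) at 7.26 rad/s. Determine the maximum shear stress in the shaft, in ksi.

1.21 ksi

ω = 7.26 rad/s, so T = P/ω = 23.7×745.7 / 7.260 = 2434 N·m.
J = πd⁴/32 = π(0.114)⁴/32 = 1.658×10^-5 m⁴.
τ_max = T·r/J = 2434 × 0.0570 / 1.658×10^-5 = 8.368×10^6 Pa.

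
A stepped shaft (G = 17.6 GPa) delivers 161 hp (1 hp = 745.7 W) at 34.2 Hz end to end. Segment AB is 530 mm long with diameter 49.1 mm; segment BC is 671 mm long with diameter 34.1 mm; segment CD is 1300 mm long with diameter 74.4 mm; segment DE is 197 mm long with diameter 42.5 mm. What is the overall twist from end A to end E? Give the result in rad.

ω = 2π·34.2 = 214.9 rad/s, so T = P/ω = 161×745.7 / 214.9 = 558.7 N·m.
J_AB = π(0.0491)⁴/32 = 5.71×10^-7 m⁴; J_BC = π(0.0341)⁴/32 = 1.33×10^-7 m⁴; J_CD = π(0.0744)⁴/32 = 3.01×10^-6 m⁴; J_DE = π(0.0425)⁴/32 = 3.20×10^-7 m⁴.
θ = (T/G)·Σ L_i/J_i = (558.7/17.6×10⁹)·(0.530/5.71×10^-7 + 0.671/1.33×10^-7 + 1.30/3.01×10^-6 + 0.197/3.20×10^-7) = 0.2232 rad.

0.223 rad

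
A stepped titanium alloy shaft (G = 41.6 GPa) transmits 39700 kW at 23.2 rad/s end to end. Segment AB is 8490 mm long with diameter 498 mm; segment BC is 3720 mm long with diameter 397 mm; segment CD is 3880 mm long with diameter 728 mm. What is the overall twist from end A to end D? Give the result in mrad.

126 mrad

ω = 23.2 rad/s, so T = P/ω = 39700×10³ / 23.20 = 1.711e6 N·m.
J_AB = π(0.498)⁴/32 = 6.04×10^-3 m⁴; J_BC = π(0.397)⁴/32 = 2.44×10^-3 m⁴; J_CD = π(0.728)⁴/32 = 0.0276 m⁴.
θ = (T/G)·Σ L_i/J_i = (1.711e6/41.6×10⁹)·(8.49/6.04×10^-3 + 3.72/2.44×10^-3 + 3.88/0.0276) = 0.1264 rad.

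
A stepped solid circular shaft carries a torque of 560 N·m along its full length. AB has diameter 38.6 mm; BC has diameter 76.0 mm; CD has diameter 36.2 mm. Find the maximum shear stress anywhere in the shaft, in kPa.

Under the same torque, τ_max = 16T/(πd³) is largest where d is smallest — segment CD (d = 36.2 mm).
τ_max = 16·560.0/(π·(0.0362)³) = 6.012×10^7 Pa.

60100 kPa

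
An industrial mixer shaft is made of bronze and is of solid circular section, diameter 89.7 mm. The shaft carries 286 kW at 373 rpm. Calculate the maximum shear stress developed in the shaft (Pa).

ω = 2π·373/60 = 39.06 rad/s, so T = P/ω = 286×10³ / 39.06 = 7322 N·m.
J = πd⁴/32 = π(0.0897)⁴/32 = 6.356×10^-6 m⁴.
τ_max = T·r/J = 7322 × 0.0449 / 6.356×10^-6 = 5.167×10^7 Pa.

5.17e7 Pa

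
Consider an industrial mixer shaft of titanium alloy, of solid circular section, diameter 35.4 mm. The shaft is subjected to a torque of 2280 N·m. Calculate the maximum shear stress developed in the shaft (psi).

38000 psi

J = πd⁴/32 = π(0.0354)⁴/32 = 1.542×10^-7 m⁴.
τ_max = T·r/J = 2280 × 0.0177 / 1.542×10^-7 = 2.618×10^8 Pa.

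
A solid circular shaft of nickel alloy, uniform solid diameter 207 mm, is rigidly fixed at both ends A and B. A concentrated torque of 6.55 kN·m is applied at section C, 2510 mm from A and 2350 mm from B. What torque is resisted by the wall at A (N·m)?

3170 N·m

With uniform GJ and both ends fixed, compatibility θ_AC = θ_CB gives T_A·a = T_B·b, together with T_A + T_B = T₀.
T_A = T₀·b/(a+b) = 6550·2350/4860 = 3167 N·m; T_B = 3383 N·m.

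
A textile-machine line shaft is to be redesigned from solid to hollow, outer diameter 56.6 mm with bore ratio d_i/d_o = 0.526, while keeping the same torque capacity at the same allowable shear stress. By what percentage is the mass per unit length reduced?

23.7 %

Equal τ_max and T ⇒ the solid shaft needs d_s³ = d_o³(1−k⁴), so d_s = 56.6·(1−0.526⁴)^(1/3) = 55.12 mm.
Area ratio A_h/A_s = d_o²(1−k²)/d_s² = (1−k²)/(1−k⁴)^(2/3) = 0.7628.
Mass saving = 1 − 0.7628 = 23.7 %.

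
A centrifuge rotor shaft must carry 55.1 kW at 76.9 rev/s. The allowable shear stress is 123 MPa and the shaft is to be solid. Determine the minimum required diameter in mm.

16.8 mm

ω = 2π·76.9 = 483.2 rad/s, so T = P/ω = 55.1×10³ / 483.2 = 114.0 N·m.
For a solid shaft τ_max = 16T/(πd³), so d = (16T/(π τ_allow))^(1/3) = (16·114.0/(π·1.23×10^8))^(1/3) = 0.01678 m.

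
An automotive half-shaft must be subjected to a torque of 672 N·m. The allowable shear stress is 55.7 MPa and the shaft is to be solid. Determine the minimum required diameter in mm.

39.5 mm

For a solid shaft τ_max = 16T/(πd³), so d = (16T/(π τ_allow))^(1/3) = (16·672.0/(π·5.57×10^7))^(1/3) = 0.03946 m.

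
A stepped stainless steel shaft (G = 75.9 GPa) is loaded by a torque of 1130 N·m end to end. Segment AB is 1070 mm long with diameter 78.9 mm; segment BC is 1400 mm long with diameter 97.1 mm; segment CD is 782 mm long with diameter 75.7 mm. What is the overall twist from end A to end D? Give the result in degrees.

J_AB = π(0.0789)⁴/32 = 3.80×10^-6 m⁴; J_BC = π(0.0971)⁴/32 = 8.73×10^-6 m⁴; J_CD = π(0.0757)⁴/32 = 3.22×10^-6 m⁴.
θ = (T/G)·Σ L_i/J_i = (1130/75.9×10⁹)·(1.07/3.80×10^-6 + 1.40/8.73×10^-6 + 0.782/3.22×10^-6) = 0.01019 rad.

0.584°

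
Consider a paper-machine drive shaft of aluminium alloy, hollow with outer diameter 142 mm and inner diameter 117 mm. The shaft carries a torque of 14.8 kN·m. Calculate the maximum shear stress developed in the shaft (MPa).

48.8 MPa

J = π(d_o⁴ − d_i⁴)/32 = π(0.142⁴ − 0.117⁴)/32 = 2.152×10^-5 m⁴.
τ_max = T·r/J = 14800 × 0.0710 / 2.152×10^-5 = 4.883×10^7 Pa.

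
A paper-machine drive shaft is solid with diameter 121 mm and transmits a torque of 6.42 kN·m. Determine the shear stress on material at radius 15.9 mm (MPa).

4.85 MPa

J = πd⁴/32 = π(0.121)⁴/32 = 2.104×10^-5 m⁴.
Shear stress varies linearly with radius: τ = T·r/J = 6420 × 0.0159 / 2.104×10^-5 = 4.851×10^6 Pa.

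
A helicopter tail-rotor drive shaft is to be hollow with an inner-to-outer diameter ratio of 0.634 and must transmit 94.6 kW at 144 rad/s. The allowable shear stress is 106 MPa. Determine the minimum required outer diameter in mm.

ω = 144 rad/s, so T = P/ω = 94.6×10³ / 144.0 = 656.9 N·m.
For a hollow shaft with d_i/d_o = 0.634: τ_max = 16T/(π d_o³ (1−k⁴)), so d_o = [16T/(π τ_allow (1−k⁴))]^(1/3) = [16·656.9/(π·1.06×10^8·0.8384)]^(1/3) = 0.03352 m.

33.5 mm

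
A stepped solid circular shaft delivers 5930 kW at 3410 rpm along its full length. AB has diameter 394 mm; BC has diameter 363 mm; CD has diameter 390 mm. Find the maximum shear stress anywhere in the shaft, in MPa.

1.77 MPa

ω = 2π·3410/60 = 357.1 rad/s, so T = P/ω = 5930×10³ / 357.1 = 16610 N·m.
Under the same torque, τ_max = 16T/(πd³) is largest where d is smallest — segment BC (d = 363 mm).
τ_max = 16·16610/(π·(0.363)³) = 1.768×10^6 Pa.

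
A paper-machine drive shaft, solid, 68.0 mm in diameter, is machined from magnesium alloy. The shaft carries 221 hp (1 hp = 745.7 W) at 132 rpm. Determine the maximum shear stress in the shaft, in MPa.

ω = 2π·132/60 = 13.82 rad/s, so T = P/ω = 221×745.7 / 13.82 = 11920 N·m.
J = πd⁴/32 = π(0.0680)⁴/32 = 2.099×10^-6 m⁴.
τ_max = T·r/J = 11920 × 0.0340 / 2.099×10^-6 = 1.931×10^8 Pa.

193 MPa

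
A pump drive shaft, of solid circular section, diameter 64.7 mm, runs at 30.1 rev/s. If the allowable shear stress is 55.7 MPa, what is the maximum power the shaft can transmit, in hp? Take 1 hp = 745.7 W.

J = πd⁴/32 = π(0.0647)⁴/32 = 1.720×10^-6 m⁴.
T_max = τ_allow·J/r = 5.57×10^7 × 1.720×10^-6 / 0.0324 = 2962 N·m.
ω = 2π·30.1 = 189.1 rad/s, so P_max = T_max·ω = 5.602×10^5 W.

751 hp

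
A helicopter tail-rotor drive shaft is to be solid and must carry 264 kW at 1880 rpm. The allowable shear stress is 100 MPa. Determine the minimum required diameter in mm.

40.9 mm

ω = 2π·1880/60 = 196.9 rad/s, so T = P/ω = 264×10³ / 196.9 = 1341 N·m.
For a solid shaft τ_max = 16T/(πd³), so d = (16T/(π τ_allow))^(1/3) = (16·1341/(π·1.00×10^8))^(1/3) = 0.04088 m.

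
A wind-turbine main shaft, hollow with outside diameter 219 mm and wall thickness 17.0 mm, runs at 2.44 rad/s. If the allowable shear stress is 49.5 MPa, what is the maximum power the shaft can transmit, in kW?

J = π(d_o⁴ − d_i⁴)/32 = π(0.219⁴ − 0.185⁴)/32 = 1.108×10^-4 m⁴.
T_max = τ_allow·J/r = 4.95×10^7 × 1.108×10^-4 / 0.110 = 50100 N·m.
ω = 2.44 rad/s, so P_max = T_max·ω = 1.222×10^5 W.

122 kW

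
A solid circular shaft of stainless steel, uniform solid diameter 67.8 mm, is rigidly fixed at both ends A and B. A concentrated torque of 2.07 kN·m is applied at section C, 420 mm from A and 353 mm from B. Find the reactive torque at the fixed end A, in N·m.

945 N·m

With uniform GJ and both ends fixed, compatibility θ_AC = θ_CB gives T_A·a = T_B·b, together with T_A + T_B = T₀.
T_A = T₀·b/(a+b) = 2070·353/773.0 = 945.3 N·m; T_B = 1125 N·m.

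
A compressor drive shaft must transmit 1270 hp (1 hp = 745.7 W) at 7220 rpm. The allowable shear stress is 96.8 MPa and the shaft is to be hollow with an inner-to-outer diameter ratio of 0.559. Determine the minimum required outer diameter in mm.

ω = 2π·7220/60 = 756.1 rad/s, so T = P/ω = 1270×745.7 / 756.1 = 1253 N·m.
For a hollow shaft with d_i/d_o = 0.559: τ_max = 16T/(π d_o³ (1−k⁴)), so d_o = [16T/(π τ_allow (1−k⁴))]^(1/3) = [16·1253/(π·9.68×10^7·0.9024)]^(1/3) = 0.04180 m.

41.8 mm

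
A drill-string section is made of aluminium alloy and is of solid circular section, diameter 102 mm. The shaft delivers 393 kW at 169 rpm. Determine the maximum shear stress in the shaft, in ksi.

ω = 2π·169/60 = 17.70 rad/s, so T = P/ω = 393×10³ / 17.70 = 22210 N·m.
J = πd⁴/32 = π(0.102)⁴/32 = 1.063×10^-5 m⁴.
τ_max = T·r/J = 22210 × 0.0510 / 1.063×10^-5 = 1.066×10^8 Pa.

15.5 ksi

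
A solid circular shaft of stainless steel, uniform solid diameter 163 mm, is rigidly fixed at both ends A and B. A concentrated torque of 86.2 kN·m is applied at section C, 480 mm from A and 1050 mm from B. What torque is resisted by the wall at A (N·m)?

With uniform GJ and both ends fixed, compatibility θ_AC = θ_CB gives T_A·a = T_B·b, together with T_A + T_B = T₀.
T_A = T₀·b/(a+b) = 86200·1050/1530 = 59160 N·m; T_B = 27040 N·m.

59200 N·m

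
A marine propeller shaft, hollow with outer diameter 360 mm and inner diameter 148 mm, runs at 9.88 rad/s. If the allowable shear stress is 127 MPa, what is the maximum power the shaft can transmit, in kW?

J = π(d_o⁴ − d_i⁴)/32 = π(0.360⁴ − 0.148⁴)/32 = 1.602×10^-3 m⁴.
T_max = τ_allow·J/r = 1.27×10^8 × 1.602×10^-3 / 0.180 = 1.130e6 N·m.
ω = 9.88 rad/s, so P_max = T_max·ω = 1.117×10^7 W.

11200 kW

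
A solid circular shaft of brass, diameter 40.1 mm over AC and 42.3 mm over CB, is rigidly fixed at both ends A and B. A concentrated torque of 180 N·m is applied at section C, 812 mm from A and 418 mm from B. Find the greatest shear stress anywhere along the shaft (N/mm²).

Compatibility: T_A·a/J_AC = T_B·b/J_CB with T_A + T_B = T₀.
J_AC = 2.54×10^-7 m⁴, J_CB = 3.14×10^-7 m⁴, so T_A = T₀·(J_AC/a)/((J_AC/a)+(J_CB/b)) = 52.86 N·m, T_B = 127.1 N·m.
τ in each portion: τ_AC = 4.18×10^6 Pa, τ_CB = 8.56×10^6 Pa; maximum is in CB.
τ_max = T_CB·r/J = 127.1·0.0211/3.14×10^-7 = 8.555×10^6 Pa.

8.56 N/mm²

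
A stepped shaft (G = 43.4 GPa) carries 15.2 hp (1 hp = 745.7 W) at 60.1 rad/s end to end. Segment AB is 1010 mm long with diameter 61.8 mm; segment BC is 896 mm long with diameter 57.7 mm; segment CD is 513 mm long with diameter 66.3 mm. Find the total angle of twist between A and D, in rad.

0.00782 rad

ω = 60.1 rad/s, so T = P/ω = 15.2×745.7 / 60.10 = 188.6 N·m.
J_AB = π(0.0618)⁴/32 = 1.43×10^-6 m⁴; J_BC = π(0.0577)⁴/32 = 1.09×10^-6 m⁴; J_CD = π(0.0663)⁴/32 = 1.90×10^-6 m⁴.
θ = (T/G)·Σ L_i/J_i = (188.6/43.4×10⁹)·(1.01/1.43×10^-6 + 0.896/1.09×10^-6 + 0.513/1.90×10^-6) = 7.818×10^-3 rad.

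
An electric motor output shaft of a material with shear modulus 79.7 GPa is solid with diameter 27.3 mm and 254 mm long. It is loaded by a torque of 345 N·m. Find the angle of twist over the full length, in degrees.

J = πd⁴/32 = π(0.0273)⁴/32 = 5.453×10^-8 m⁴.
θ = T·L/(G·J) = 345.0 × 0.254 / (79.7×10⁹ × 5.453×10^-8) = 0.02016 rad.

1.16°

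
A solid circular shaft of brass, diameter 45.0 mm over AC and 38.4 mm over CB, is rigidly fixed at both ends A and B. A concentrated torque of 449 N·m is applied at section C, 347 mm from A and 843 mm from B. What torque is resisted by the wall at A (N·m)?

369 N·m

Compatibility: T_A·a/J_AC = T_B·b/J_CB with T_A + T_B = T₀.
J_AC = 4.03×10^-7 m⁴, J_CB = 2.13×10^-7 m⁴, so T_A = T₀·(J_AC/a)/((J_AC/a)+(J_CB/b)) = 368.6 N·m, T_B = 80.44 N·m.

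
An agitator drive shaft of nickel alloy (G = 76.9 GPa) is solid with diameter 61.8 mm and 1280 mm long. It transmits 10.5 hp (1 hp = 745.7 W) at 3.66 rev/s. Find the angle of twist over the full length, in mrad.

ω = 2π·3.66 = 23.00 rad/s, so T = P/ω = 10.5×745.7 / 23.00 = 340.5 N·m.
J = πd⁴/32 = π(0.0618)⁴/32 = 1.432×10^-6 m⁴.
θ = T·L/(G·J) = 340.5 × 1.28 / (76.9×10⁹ × 1.432×10^-6) = 3.958×10^-3 rad.

3.96 mrad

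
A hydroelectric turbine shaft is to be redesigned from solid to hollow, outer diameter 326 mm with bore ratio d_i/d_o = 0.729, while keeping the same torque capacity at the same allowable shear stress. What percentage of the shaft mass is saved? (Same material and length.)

Equal τ_max and T ⇒ the solid shaft needs d_s³ = d_o³(1−k⁴), so d_s = 326·(1−0.729⁴)^(1/3) = 291.9 mm.
Area ratio A_h/A_s = d_o²(1−k²)/d_s² = (1−k²)/(1−k⁴)^(2/3) = 0.5846.
Mass saving = 1 − 0.5846 = 41.5 %.

41.5 %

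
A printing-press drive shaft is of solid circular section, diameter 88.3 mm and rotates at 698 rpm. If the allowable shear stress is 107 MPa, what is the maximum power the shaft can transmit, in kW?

1060 kW

J = πd⁴/32 = π(0.0883)⁴/32 = 5.968×10^-6 m⁴.
T_max = τ_allow·J/r = 1.07×10^8 × 5.968×10^-6 / 0.0442 = 14460 N·m.
ω = 2π·698/60 = 73.09 rad/s, so P_max = T_max·ω = 1.057×10^6 W.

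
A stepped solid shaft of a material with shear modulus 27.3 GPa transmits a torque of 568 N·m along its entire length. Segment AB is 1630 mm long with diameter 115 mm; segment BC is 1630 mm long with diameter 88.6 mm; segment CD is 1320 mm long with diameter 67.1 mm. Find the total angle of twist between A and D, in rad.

0.0214 rad

J_AB = π(0.115)⁴/32 = 1.72×10^-5 m⁴; J_BC = π(0.0886)⁴/32 = 6.05×10^-6 m⁴; J_CD = π(0.0671)⁴/32 = 1.99×10^-6 m⁴.
θ = (T/G)·Σ L_i/J_i = (568.0/27.3×10⁹)·(1.63/1.72×10^-5 + 1.63/6.05×10^-6 + 1.32/1.99×10^-6) = 0.02138 rad.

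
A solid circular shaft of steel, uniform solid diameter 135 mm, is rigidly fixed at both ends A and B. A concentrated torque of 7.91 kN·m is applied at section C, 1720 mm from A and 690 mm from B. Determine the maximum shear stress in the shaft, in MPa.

11.7 MPa

With uniform GJ and both ends fixed, compatibility θ_AC = θ_CB gives T_A·a = T_B·b, together with T_A + T_B = T₀.
T_A = T₀·b/(a+b) = 7910·690/2410 = 2265 N·m; T_B = 5645 N·m.
τ in each portion: τ_AC = 4.69×10^6 Pa, τ_CB = 1.17×10^7 Pa; maximum is in CB.
τ_max = T_CB·r/J = 5645·0.0675/3.26×10^-5 = 1.169×10^7 Pa.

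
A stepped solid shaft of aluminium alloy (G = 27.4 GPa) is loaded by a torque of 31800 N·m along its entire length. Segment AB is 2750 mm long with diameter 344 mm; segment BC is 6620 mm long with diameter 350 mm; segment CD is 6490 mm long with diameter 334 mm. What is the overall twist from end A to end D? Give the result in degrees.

0.785°

J_AB = π(0.344)⁴/32 = 1.37×10^-3 m⁴; J_BC = π(0.350)⁴/32 = 1.47×10^-3 m⁴; J_CD = π(0.334)⁴/32 = 1.22×10^-3 m⁴.
θ = (T/G)·Σ L_i/J_i = (31800/27.4×10⁹)·(2.75/1.37×10^-3 + 6.62/1.47×10^-3 + 6.49/1.22×10^-3) = 0.01370 rad.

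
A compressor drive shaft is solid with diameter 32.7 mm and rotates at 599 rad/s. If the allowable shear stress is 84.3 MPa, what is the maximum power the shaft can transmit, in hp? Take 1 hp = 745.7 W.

J = πd⁴/32 = π(0.0327)⁴/32 = 1.123×10^-7 m⁴.
T_max = τ_allow·J/r = 8.43×10^7 × 1.123×10^-7 / 0.0163 = 578.8 N·m.
ω = 599 rad/s, so P_max = T_max·ω = 3.467×10^5 W.

465 hp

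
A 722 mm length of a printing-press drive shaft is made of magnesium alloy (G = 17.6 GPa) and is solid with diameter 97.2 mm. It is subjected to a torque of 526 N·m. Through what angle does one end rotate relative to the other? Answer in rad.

J = πd⁴/32 = π(0.0972)⁴/32 = 8.763×10^-6 m⁴.
θ = T·L/(G·J) = 526.0 × 0.722 / (17.6×10⁹ × 8.763×10^-6) = 2.462×10^-3 rad.

0.00246 rad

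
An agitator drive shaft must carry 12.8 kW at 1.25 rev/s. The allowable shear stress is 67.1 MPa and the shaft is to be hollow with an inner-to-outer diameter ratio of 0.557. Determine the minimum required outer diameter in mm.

51.5 mm

ω = 2π·1.25 = 7.854 rad/s, so T = P/ω = 12.8×10³ / 7.854 = 1630 N·m.
For a hollow shaft with d_i/d_o = 0.557: τ_max = 16T/(π d_o³ (1−k⁴)), so d_o = [16T/(π τ_allow (1−k⁴))]^(1/3) = [16·1630/(π·6.71×10^7·0.9037)]^(1/3) = 0.05154 m.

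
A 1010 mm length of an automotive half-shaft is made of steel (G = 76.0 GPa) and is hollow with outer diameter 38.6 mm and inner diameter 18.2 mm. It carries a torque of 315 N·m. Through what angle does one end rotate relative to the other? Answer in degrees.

1.16°

J = π(d_o⁴ − d_i⁴)/32 = π(0.0386⁴ − 0.0182⁴)/32 = 2.072×10^-7 m⁴.
θ = T·L/(G·J) = 315.0 × 1.01 / (76.0×10⁹ × 2.072×10^-7) = 0.02021 rad.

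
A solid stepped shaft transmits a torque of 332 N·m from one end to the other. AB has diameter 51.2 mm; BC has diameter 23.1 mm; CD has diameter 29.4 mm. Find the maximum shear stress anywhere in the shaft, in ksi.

Under the same torque, τ_max = 16T/(πd³) is largest where d is smallest — segment BC (d = 23.1 mm).
τ_max = 16·332.0/(π·(0.0231)³) = 1.372×10^8 Pa.

19.9 ksi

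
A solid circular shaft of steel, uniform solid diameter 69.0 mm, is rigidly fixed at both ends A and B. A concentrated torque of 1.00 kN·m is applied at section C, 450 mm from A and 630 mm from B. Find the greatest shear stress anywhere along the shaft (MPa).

9.04 MPa

With uniform GJ and both ends fixed, compatibility θ_AC = θ_CB gives T_A·a = T_B·b, together with T_A + T_B = T₀.
T_A = T₀·b/(a+b) = 1000·630/1080 = 583.3 N·m; T_B = 416.7 N·m.
τ in each portion: τ_AC = 9.04×10^6 Pa, τ_CB = 6.46×10^6 Pa; maximum is in AC.
τ_max = T_AC·r/J = 583.3·0.0345/2.23×10^-6 = 9.044×10^6 Pa.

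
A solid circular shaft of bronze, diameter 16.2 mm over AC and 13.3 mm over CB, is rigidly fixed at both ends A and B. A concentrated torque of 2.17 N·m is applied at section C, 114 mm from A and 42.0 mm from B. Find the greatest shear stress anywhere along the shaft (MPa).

Compatibility: T_A·a/J_AC = T_B·b/J_CB with T_A + T_B = T₀.
J_AC = 6.76×10^-9 m⁴, J_CB = 3.07×10^-9 m⁴, so T_A = T₀·(J_AC/a)/((J_AC/a)+(J_CB/b)) = 0.9717 N·m, T_B = 1.198 N·m.
τ in each portion: τ_AC = 1.16×10^6 Pa, τ_CB = 2.59×10^6 Pa; maximum is in CB.
τ_max = T_CB·r/J = 1.198·0.00665/3.07×10^-9 = 2.594×10^6 Pa.

2.59 MPa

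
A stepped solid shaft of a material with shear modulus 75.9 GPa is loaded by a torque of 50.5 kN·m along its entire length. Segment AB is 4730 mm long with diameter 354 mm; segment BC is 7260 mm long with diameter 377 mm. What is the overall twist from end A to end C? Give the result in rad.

0.00448 rad

J_AB = π(0.354)⁴/32 = 1.54×10^-3 m⁴; J_BC = π(0.377)⁴/32 = 1.98×10^-3 m⁴.
θ = (T/G)·Σ L_i/J_i = (50500/75.9×10⁹)·(4.73/1.54×10^-3 + 7.26/1.98×10^-3) = 4.477×10^-3 rad.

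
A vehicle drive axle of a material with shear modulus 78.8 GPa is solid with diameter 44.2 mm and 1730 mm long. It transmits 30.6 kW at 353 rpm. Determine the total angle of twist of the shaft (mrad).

ω = 2π·353/60 = 36.97 rad/s, so T = P/ω = 30.6×10³ / 36.97 = 827.8 N·m.
J = πd⁴/32 = π(0.0442)⁴/32 = 3.747×10^-7 m⁴.
θ = T·L/(G·J) = 827.8 × 1.73 / (78.8×10⁹ × 3.747×10^-7) = 0.04850 rad.

48.5 mrad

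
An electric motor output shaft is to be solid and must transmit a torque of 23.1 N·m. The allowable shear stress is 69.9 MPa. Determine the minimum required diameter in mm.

For a solid shaft τ_max = 16T/(πd³), so d = (16T/(π τ_allow))^(1/3) = (16·23.10/(π·6.99×10^7))^(1/3) = 0.01190 m.

11.9 mm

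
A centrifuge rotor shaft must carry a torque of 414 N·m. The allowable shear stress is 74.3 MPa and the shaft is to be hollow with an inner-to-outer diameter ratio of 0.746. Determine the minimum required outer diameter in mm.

34.5 mm

For a hollow shaft with d_i/d_o = 0.746: τ_max = 16T/(π d_o³ (1−k⁴)), so d_o = [16T/(π τ_allow (1−k⁴))]^(1/3) = [16·414.0/(π·7.43×10^7·0.6903)]^(1/3) = 0.03451 m.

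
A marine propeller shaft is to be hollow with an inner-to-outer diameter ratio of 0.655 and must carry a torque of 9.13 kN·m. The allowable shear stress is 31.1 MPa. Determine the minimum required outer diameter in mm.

122 mm

For a hollow shaft with d_i/d_o = 0.655: τ_max = 16T/(π d_o³ (1−k⁴)), so d_o = [16T/(π τ_allow (1−k⁴))]^(1/3) = [16·9130/(π·3.11×10^7·0.8159)]^(1/3) = 0.1224 m.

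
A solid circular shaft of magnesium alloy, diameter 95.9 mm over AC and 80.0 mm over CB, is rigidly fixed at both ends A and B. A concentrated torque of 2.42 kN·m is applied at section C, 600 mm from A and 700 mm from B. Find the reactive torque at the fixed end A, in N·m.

1710 N·m

Compatibility: T_A·a/J_AC = T_B·b/J_CB with T_A + T_B = T₀.
J_AC = 8.30×10^-6 m⁴, J_CB = 4.02×10^-6 m⁴, so T_A = T₀·(J_AC/a)/((J_AC/a)+(J_CB/b)) = 1710 N·m, T_B = 709.9 N·m.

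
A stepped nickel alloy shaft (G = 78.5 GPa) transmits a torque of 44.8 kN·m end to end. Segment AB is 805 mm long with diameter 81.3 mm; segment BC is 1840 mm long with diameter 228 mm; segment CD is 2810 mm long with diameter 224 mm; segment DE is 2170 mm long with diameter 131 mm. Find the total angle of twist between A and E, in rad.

0.160 rad

J_AB = π(0.0813)⁴/32 = 4.29×10^-6 m⁴; J_BC = π(0.228)⁴/32 = 2.65×10^-4 m⁴; J_CD = π(0.224)⁴/32 = 2.47×10^-4 m⁴; J_DE = π(0.131)⁴/32 = 2.89×10^-5 m⁴.
θ = (T/G)·Σ L_i/J_i = (44800/78.5×10⁹)·(0.805/4.29×10^-6 + 1.84/2.65×10^-4 + 2.81/2.47×10^-4 + 2.17/2.89×10^-5) = 0.1604 rad.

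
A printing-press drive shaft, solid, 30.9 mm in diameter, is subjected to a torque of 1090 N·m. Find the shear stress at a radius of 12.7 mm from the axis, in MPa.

J = πd⁴/32 = π(0.0309)⁴/32 = 8.950×10^-8 m⁴.
Shear stress varies linearly with radius: τ = T·r/J = 1090 × 0.0127 / 8.950×10^-8 = 1.547×10^8 Pa.

155 MPa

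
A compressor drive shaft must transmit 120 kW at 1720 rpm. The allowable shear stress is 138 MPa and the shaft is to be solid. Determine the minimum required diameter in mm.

29.1 mm

ω = 2π·1720/60 = 180.1 rad/s, so T = P/ω = 120×10³ / 180.1 = 666.2 N·m.
For a solid shaft τ_max = 16T/(πd³), so d = (16T/(π τ_allow))^(1/3) = (16·666.2/(π·1.38×10^8))^(1/3) = 0.02908 m.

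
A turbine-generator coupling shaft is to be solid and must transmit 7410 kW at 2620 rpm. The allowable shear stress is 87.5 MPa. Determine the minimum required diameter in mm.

ω = 2π·2620/60 = 274.4 rad/s, so T = P/ω = 7410×10³ / 274.4 = 27010 N·m.
For a solid shaft τ_max = 16T/(πd³), so d = (16T/(π τ_allow))^(1/3) = (16·27010/(π·8.75×10^7))^(1/3) = 0.1163 m.

116 mm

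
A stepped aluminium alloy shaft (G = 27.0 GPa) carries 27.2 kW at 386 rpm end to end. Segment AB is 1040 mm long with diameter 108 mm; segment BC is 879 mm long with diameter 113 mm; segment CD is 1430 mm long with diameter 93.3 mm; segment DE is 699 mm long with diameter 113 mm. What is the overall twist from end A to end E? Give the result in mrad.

ω = 2π·386/60 = 40.42 rad/s, so T = P/ω = 27.2×10³ / 40.42 = 672.9 N·m.
J_AB = π(0.108)⁴/32 = 1.34×10^-5 m⁴; J_BC = π(0.113)⁴/32 = 1.60×10^-5 m⁴; J_CD = π(0.0933)⁴/32 = 7.44×10^-6 m⁴; J_DE = π(0.113)⁴/32 = 1.60×10^-5 m⁴.
θ = (T/G)·Σ L_i/J_i = (672.9/27.0×10⁹)·(1.04/1.34×10^-5 + 0.879/1.60×10^-5 + 1.43/7.44×10^-6 + 0.699/1.60×10^-5) = 9.188×10^-3 rad.

9.19 mrad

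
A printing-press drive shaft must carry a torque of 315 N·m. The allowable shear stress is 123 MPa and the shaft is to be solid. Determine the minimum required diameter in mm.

For a solid shaft τ_max = 16T/(πd³), so d = (16T/(π τ_allow))^(1/3) = (16·315.0/(π·1.23×10^8))^(1/3) = 0.02354 m.

23.5 mm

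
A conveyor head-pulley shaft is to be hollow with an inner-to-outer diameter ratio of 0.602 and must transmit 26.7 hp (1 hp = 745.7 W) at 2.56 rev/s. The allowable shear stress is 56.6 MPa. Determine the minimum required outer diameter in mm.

50.4 mm

ω = 2π·2.56 = 16.08 rad/s, so T = P/ω = 26.7×745.7 / 16.08 = 1238 N·m.
For a hollow shaft with d_i/d_o = 0.602: τ_max = 16T/(π d_o³ (1−k⁴)), so d_o = [16T/(π τ_allow (1−k⁴))]^(1/3) = [16·1238/(π·5.66×10^7·0.8687)]^(1/3) = 0.05043 m.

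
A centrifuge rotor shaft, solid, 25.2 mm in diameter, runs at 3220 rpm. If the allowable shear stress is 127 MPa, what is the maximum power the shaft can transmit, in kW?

J = πd⁴/32 = π(0.0252)⁴/32 = 3.959×10^-8 m⁴.
T_max = τ_allow·J/r = 1.27×10^8 × 3.959×10^-8 / 0.0126 = 399.1 N·m.
ω = 2π·3220/60 = 337.2 rad/s, so P_max = T_max·ω = 1.346×10^5 W.

135 kW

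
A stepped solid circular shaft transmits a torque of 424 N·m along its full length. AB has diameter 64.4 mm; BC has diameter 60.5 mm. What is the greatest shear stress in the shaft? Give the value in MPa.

9.75 MPa

Under the same torque, τ_max = 16T/(πd³) is largest where d is smallest — segment BC (d = 60.5 mm).
τ_max = 16·424.0/(π·(0.0605)³) = 9.751×10^6 Pa.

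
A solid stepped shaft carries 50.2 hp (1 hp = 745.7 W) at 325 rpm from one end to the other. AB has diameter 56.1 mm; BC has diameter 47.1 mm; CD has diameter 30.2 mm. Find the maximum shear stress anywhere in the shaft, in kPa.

203000 kPa

ω = 2π·325/60 = 34.03 rad/s, so T = P/ω = 50.2×745.7 / 34.03 = 1100 N·m.
Under the same torque, τ_max = 16T/(πd³) is largest where d is smallest — segment CD (d = 30.2 mm).
τ_max = 16·1100/(π·(0.0302)³) = 2.034×10^8 Pa.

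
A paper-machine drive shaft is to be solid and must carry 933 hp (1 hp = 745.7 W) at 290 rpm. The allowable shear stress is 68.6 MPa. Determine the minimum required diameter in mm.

119 mm

ω = 2π·290/60 = 30.37 rad/s, so T = P/ω = 933×745.7 / 30.37 = 22910 N·m.
For a solid shaft τ_max = 16T/(πd³), so d = (16T/(π τ_allow))^(1/3) = (16·22910/(π·6.86×10^7))^(1/3) = 0.1194 m.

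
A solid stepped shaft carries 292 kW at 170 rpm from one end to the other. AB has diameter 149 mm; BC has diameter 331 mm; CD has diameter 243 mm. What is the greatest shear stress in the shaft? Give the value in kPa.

ω = 2π·170/60 = 17.80 rad/s, so T = P/ω = 292×10³ / 17.80 = 16400 N·m.
Under the same torque, τ_max = 16T/(πd³) is largest where d is smallest — segment AB (d = 149 mm).
τ_max = 16·16400/(π·(0.149)³) = 2.525×10^7 Pa.

25300 kPa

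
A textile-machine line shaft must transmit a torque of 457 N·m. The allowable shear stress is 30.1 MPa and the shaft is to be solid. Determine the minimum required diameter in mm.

For a solid shaft τ_max = 16T/(πd³), so d = (16T/(π τ_allow))^(1/3) = (16·457.0/(π·3.01×10^7))^(1/3) = 0.04260 m.

42.6 mm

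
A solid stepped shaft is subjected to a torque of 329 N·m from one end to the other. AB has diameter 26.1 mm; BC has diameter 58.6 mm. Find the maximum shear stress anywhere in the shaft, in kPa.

94200 kPa

Under the same torque, τ_max = 16T/(πd³) is largest where d is smallest — segment AB (d = 26.1 mm).
τ_max = 16·329.0/(π·(0.0261)³) = 9.424×10^7 Pa.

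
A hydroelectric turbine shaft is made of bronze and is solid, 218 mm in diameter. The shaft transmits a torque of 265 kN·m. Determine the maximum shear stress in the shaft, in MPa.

J = πd⁴/32 = π(0.218)⁴/32 = 2.217×10^-4 m⁴.
τ_max = T·r/J = 265000 × 0.109 / 2.217×10^-4 = 1.303×10^8 Pa.

130 MPa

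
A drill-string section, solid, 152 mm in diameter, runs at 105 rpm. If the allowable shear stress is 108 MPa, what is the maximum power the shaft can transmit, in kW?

819 kW

J = πd⁴/32 = π(0.152)⁴/32 = 5.241×10^-5 m⁴.
T_max = τ_allow·J/r = 1.08×10^8 × 5.241×10^-5 / 0.0760 = 74470 N·m.
ω = 2π·105/60 = 11.00 rad/s, so P_max = T_max·ω = 8.188×10^5 W.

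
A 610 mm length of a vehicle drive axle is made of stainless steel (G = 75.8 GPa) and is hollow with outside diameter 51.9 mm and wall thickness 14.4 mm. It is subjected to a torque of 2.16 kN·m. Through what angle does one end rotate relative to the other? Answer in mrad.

J = π(d_o⁴ − d_i⁴)/32 = π(0.0519⁴ − 0.0231⁴)/32 = 6.844×10^-7 m⁴.
θ = T·L/(G·J) = 2160 × 0.610 / (75.8×10⁹ × 6.844×10^-7) = 0.02540 rad.

25.4 mrad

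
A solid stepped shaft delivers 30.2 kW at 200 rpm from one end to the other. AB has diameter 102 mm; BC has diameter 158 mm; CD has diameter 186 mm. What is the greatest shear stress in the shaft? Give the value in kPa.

6920 kPa

ω = 2π·200/60 = 20.94 rad/s, so T = P/ω = 30.2×10³ / 20.94 = 1442 N·m.
Under the same torque, τ_max = 16T/(πd³) is largest where d is smallest — segment AB (d = 102 mm).
τ_max = 16·1442/(π·(0.102)³) = 6.920×10^6 Pa.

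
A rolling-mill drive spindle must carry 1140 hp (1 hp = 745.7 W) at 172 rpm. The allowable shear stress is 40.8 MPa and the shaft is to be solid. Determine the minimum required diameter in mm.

ω = 2π·172/60 = 18.01 rad/s, so T = P/ω = 1140×745.7 / 18.01 = 47200 N·m.
For a solid shaft τ_max = 16T/(πd³), so d = (16T/(π τ_allow))^(1/3) = (16·47200/(π·4.08×10^7))^(1/3) = 0.1806 m.

181 mm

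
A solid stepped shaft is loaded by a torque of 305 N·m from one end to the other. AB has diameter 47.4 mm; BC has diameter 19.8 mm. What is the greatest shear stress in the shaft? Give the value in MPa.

Under the same torque, τ_max = 16T/(πd³) is largest where d is smallest — segment BC (d = 19.8 mm).
τ_max = 16·305.0/(π·(0.0198)³) = 2.001×10^8 Pa.

200 MPa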